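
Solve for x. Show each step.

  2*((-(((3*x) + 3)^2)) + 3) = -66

Step 1. [2*((-(((3*x) + 3)^2)) + 3) = -66] LHS = 2·(…); ÷2 both sides, so div: (-(((3*x) + 3)^2)) + 3 = -33.
Step 2. [(-(((3*x) + 3)^2)) + 3 = -33] peel the +3: subtract 3 from each side. So sub: -(((3*x) + 3)^2) = -36.
Step 3. [-(((3*x) + 3)^2) = -36] flip signs both sides, so neg: ((3*x) + 3)^2 = 36.
Step 4. [((3*x) + 3)^2 = 36] √ both sides: 36 ≥ 0 gives two branches. So sqrt: (3*x) + 3 = 6 or -6.
Step 5. [(3*x) + 3 = 6 or -6] 3 | LHS and 3 | 6 or -6: pull 3 out ⇒ factor: x + 1 = 2 or -2.
Step 6. [x + 1 = 2 or -2] the outer +1 inverts by subtracting 1, so sub: x = 1 or -3.

Answer: x ∈ {-3, 1}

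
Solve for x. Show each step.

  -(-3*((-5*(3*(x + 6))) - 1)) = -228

Step 1. [-(-3*((-5*(3*(x + 6))) - 1)) = -228] LHS negated; negate both sides, so neg: -3*((-5*(3*(x + 6))) - 1) = 228.
Step 2. [-3*((-5*(3*(x + 6))) - 1) = 228] -3·(inner) — divide through by -3. So div: (-5*(3*(x + 6))) - 1 = -76.
Step 3. [(-5*(3*(x + 6))) - 1 = -76] add 1: x sits inside (… - 1). So sub: -5*(3*(x + 6)) = -75.
Step 4. [-5*(3*(x + 6)) = -75] LHS = -5·(…); ÷-5 both sides ⇒ div: 3*(x + 6) = 15.
Step 5. [3*(x + 6) = 15] 3·(inner) — divide through by 3. So div: x + 6 = 5.
Step 6. [x + 6 = 5] the outer +6 inverts by subtracting 6 ⇒ sub: x = -1.

Answer: x ∈ {-1}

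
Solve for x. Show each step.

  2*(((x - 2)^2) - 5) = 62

Step 1. [2*(((x - 2)^2) - 5) = 62] leading coefficient 2: divide by 2. So div: ((x - 2)^2) - 5 = 31.
Step 2. [((x - 2)^2) - 5 = 31] add 5: x sits inside (… - 5). So sub: (x - 2)^2 = 36.
Step 3. [(x - 2)^2 = 36] LHS squared, RHS 36 ≥ 0: apply √ (±), so sqrt: x - 2 = 6 or -6.
Step 4. [x - 2 = 6 or -6] -2 is outermost — add 2 both sides ⇒ sub: x = 8 or -4.

Answer: x ∈ {-4, 8}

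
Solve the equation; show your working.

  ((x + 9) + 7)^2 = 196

Step 1. [((x + 9) + 7)^2 = 196] LHS squared, RHS 196 ≥ 0: apply √ (±), so sqrt: (x + 9) + 7 = 14 or -14.
Step 2. [(x + 9) + 7 = 14 or -14] +7 is outermost — subtract 7 both sides. So sub: x + 9 = 7 or -21.
Step 3. [x + 9 = 7 or -21] the outer +9 inverts by subtracting 9. So sub: x = -2 or -30.

Answer: x ∈ {-30, -2}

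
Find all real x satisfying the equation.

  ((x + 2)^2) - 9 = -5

Step 1. [((x + 2)^2) - 9 = -5] -9 is outermost — add 9 both sides. So sub: (x + 2)^2 = 4.
Step 2. [(x + 2)^2 = 4] √ both sides: 4 ≥ 0 gives two branches ⇒ sqrt: x + 2 = 2 or -2.
Step 3. [x + 2 = 2 or -2] 2 comes off first (subtract 2), so sub: x = 0 or -4.

Answer: x ∈ {-4, 0}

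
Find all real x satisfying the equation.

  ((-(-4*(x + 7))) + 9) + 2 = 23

Step 1. [((-(-4*(x + 7))) + 9) + 2 = 23] peel the +2: subtract 2 from each side. So sub: (-(-4*(x + 7))) + 9 = 21.
Step 2. [(-(-4*(x + 7))) + 9 = 21] peel the +9: subtract 9 from each side ⇒ sub: -(-4*(x + 7)) = 12.
Step 3. [-(-4*(x + 7)) = 12] LHS negated; negate both sides ⇒ neg: -4*(x + 7) = -12.
Step 4. [-4*(x + 7) = -12] divide by the outer -4 ⇒ div: x + 7 = 3.
Step 5. [x + 7 = 3] +7 is outermost — subtract 7 both sides. So sub: x = -4.

Answer: x ∈ {-4}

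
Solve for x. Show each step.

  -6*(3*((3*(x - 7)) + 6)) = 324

Step 1. [-6*(3*((3*(x - 7)) + 6)) = 324] -6 out front; divide by -6, so div: 3*((3*(x - 7)) + 6) = -54.
Step 2. [3*((3*(x - 7)) + 6) = -54] divide by the outer 3 ⇒ div: (3*(x - 7)) + 6 = -18.
Step 3. [(3*(x - 7)) + 6 = -18] the outer +6 inverts by subtracting 6. So sub: 3*(x - 7) = -24.
Step 4. [3*(x - 7) = -24] leading coefficient 3: divide by 3. So div: x - 7 = -8.
Step 5. [x - 7 = -8] the outer -7 inverts by adding 7 ⇒ sub: x = -1.

Answer: x ∈ {-1}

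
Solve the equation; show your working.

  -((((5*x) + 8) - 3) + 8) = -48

Step 1. [-((((5*x) + 8) - 3) + 8) = -48] flip signs both sides ⇒ neg: (((5*x) + 8) - 3) + 8 = 48.
Step 2. [(((5*x) + 8) - 3) + 8 = 48] +8 is outermost — subtract 8 both sides ⇒ sub: ((5*x) + 8) - 3 = 40.
Step 3. [((5*x) + 8) - 3 = 40] -3 is outermost — add 3 both sides ⇒ sub: (5*x) + 8 = 43.
Step 4. [(5*x) + 8 = 43] +8 is outermost — subtract 8 both sides, so sub: 5*x = 35.
Step 5. [5*x = 35] divide by the outer 5, so div: x = 7.

Answer: x ∈ {7}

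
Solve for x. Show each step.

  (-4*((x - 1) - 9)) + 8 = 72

Step 1. [(-4*((x - 1) - 9)) + 8 = 72] +8 is outermost — subtract 8 both sides ⇒ sub: -4*((x - 1) - 9) = 64.
Step 2. [-4*((x - 1) - 9) = 64] -4 out front; divide by -4 ⇒ div: (x - 1) - 9 = -16.
Step 3. [(x - 1) - 9 = -16] peel the -9: add 9 from each side ⇒ sub: x - 1 = -7.
Step 4. [x - 1 = -7] peel the -1: add 1 from each side, so sub: x = -6.

Answer: x ∈ {-6}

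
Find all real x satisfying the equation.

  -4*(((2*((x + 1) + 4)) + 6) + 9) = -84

Step 1. [-4*(((2*((x + 1) + 4)) + 6) + 9) = -84] -4 out front; divide by -4 ⇒ div: ((2*((x + 1) + 4)) + 6) + 9 = 21.
Step 2. [((2*((x + 1) + 4)) + 6) + 9 = 21] subtract 9: x sits inside (… + 9). So sub: (2*((x + 1) + 4)) + 6 = 12.
Step 3. [(2*((x + 1) + 4)) + 6 = 12] peel the +6: subtract 6 from each side ⇒ sub: 2*((x + 1) + 4) = 6.
Step 4. [2*((x + 1) + 4) = 6] 2·(inner) — divide through by 2. So div: (x + 1) + 4 = 3.
Step 5. [(x + 1) + 4 = 3] subtract 4: x sits inside (… + 4), so sub: x + 1 = -1.
Step 6. [x + 1 = -1] +1 is outermost — subtract 1 both sides. So sub: x = -2.

Answer: x ∈ {-2}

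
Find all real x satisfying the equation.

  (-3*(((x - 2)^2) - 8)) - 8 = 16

Step 1. [(-3*(((x - 2)^2) - 8)) - 8 = 16] 8 comes off first (add 8) ⇒ sub: -3*(((x - 2)^2) - 8) = 24.
Step 2. [-3*(((x - 2)^2) - 8) = 24] -3 out front; divide by -3. So div: ((x - 2)^2) - 8 = -8.
Step 3. [((x - 2)^2) - 8 = -8] -8 is outermost — add 8 both sides ⇒ sub: (x - 2)^2 = 0.
Step 4. [(x - 2)^2 = 0] √ both sides: 0 ≥ 0 gives two branches. So sqrt: x - 2 = 0.
Step 5. [x - 2 = 0] 2 comes off first (add 2). So sub: x = 2.

Answer: x ∈ {2}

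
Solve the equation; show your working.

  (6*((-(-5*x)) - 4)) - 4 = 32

Step 1. [(6*((-(-5*x)) - 4)) - 4 = 32] the outer -4 inverts by adding 4, so sub: 6*((-(-5*x)) - 4) = 36.
Step 2. [6*((-(-5*x)) - 4) = 36] 6·(inner) — divide through by 6, so div: (-(-5*x)) - 4 = 6.
Step 3. [(-(-5*x)) - 4 = 6] add 4: x sits inside (… - 4). So sub: -(-5*x) = 10.
Step 4. [-(-5*x) = 10] leading − — multiply by −1, so neg: -5*x = -10.
Step 5. [-5*x = -10] -5 out front; divide by -5. So div: x = 2.

Answer: x ∈ {2}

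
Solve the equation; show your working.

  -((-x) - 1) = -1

Step 1. [-((-x) - 1) = -1] leading − — multiply by −1 ⇒ neg: (-x) - 1 = 1.
Step 2. [(-x) - 1 = 1] add 1: x sits inside (… - 1). So sub: -x = 2.
Step 3. [-x = 2] LHS negated; negate both sides, so neg: x = -2.

Answer: x ∈ {-2}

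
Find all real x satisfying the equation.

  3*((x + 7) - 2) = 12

Step 1. [3*((x + 7) - 2) = 12] leading coefficient 3: divide by 3 ⇒ div: (x + 7) - 2 = 4.
Step 2. [(x + 7) - 2 = 4] add 2: x sits inside (… - 2) ⇒ sub: x + 7 = 6.
Step 3. [x + 7 = 6] peel the +7: subtract 7 from each side. So sub: x = -1.

Answer: x ∈ {-1}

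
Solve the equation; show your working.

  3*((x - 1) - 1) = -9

Step 1. [3*((x - 1) - 1) = -9] 3 out front; divide by 3, so div: (x - 1) - 1 = -3.
Step 2. [(x - 1) - 1 = -3] peel the -1: add 1 from each side. So sub: x - 1 = -2.
Step 3. [x - 1 = -2] peel the -1: add 1 from each side. So sub: x = -1.

Answer: x ∈ {-1}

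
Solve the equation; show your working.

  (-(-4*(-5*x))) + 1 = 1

Step 1. [(-(-4*(-5*x))) + 1 = 1] the outer +1 inverts by subtracting 1, so sub: -(-4*(-5*x)) = 0.
Step 2. [-(-4*(-5*x)) = 0] leading − — multiply by −1 ⇒ neg: -4*(-5*x) = 0.
Step 3. [-4*(-5*x) = 0] divide by the outer -4, so div: -5*x = 0.
Step 4. [-5*x = 0] leading coefficient -5: divide by -5 ⇒ div: x = 0.

Answer: x ∈ {0}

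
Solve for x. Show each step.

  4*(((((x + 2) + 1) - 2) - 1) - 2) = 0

Step 1. [4*(((((x + 2) + 1) - 2) - 1) - 2) = 0] leading coefficient 4: divide by 4. So div: ((((x + 2) + 1) - 2) - 1) - 2 = 0.
Step 2. [((((x + 2) + 1) - 2) - 1) - 2 = 0] add 2: x sits inside (… - 2). So sub: (((x + 2) + 1) - 2) - 1 = 2.
Step 3. [(((x + 2) + 1) - 2) - 1 = 2] -1 is outermost — add 1 both sides. So sub: ((x + 2) + 1) - 2 = 3.
Step 4. [((x + 2) + 1) - 2 = 3] peel the -2: add 2 from each side, so sub: (x + 2) + 1 = 5.
Step 5. [(x + 2) + 1 = 5] the outer +1 inverts by subtracting 1, so sub: x + 2 = 4.
Step 6. [x + 2 = 4] +2 is outermost — subtract 2 both sides. So sub: x = 2.

Answer: x ∈ {2}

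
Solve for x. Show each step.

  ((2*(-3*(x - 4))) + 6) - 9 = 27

Step 1. [((2*(-3*(x - 4))) + 6) - 9 = 27] 9 comes off first (add 9). So sub: (2*(-3*(x - 4))) + 6 = 36.
Step 2. [(2*(-3*(x - 4))) + 6 = 36] 2 | LHS and 2 | 36: pull 2 out ⇒ factor: (-3*(x - 4)) + 3 = 18.
Step 3. [(-3*(x - 4)) + 3 = 18] the outer +3 inverts by subtracting 3 ⇒ sub: -3*(x - 4) = 15.
Step 4. [-3*(x - 4) = 15] -3·(inner) — divide through by -3. So div: x - 4 = -5.
Step 5. [x - 4 = -5] the outer -4 inverts by adding 4. So sub: x = -1.

Answer: x ∈ {-1}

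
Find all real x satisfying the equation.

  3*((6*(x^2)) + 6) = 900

Step 1. [3*((6*(x^2)) + 6) = 900] divide by the outer 3, so div: (6*(x^2)) + 6 = 300.
Step 2. [(6*(x^2)) + 6 = 300] 6 divides every term; factor it out, so factor: (x^2) + 1 = 50.
Step 3. [(x^2) + 1 = 50] peel the +1: subtract 1 from each side, so sub: x^2 = 49.
Step 4. [x^2 = 49] LHS squared, RHS 49 ≥ 0: apply √ (±), so sqrt: x = 7 or -7.

Answer: x ∈ {-7, 7}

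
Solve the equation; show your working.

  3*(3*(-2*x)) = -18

Step 1. [3*(3*(-2*x)) = -18] LHS = 3·(…); ÷3 both sides. So div: 3*(-2*x) = -6.
Step 2. [3*(-2*x) = -6] 3 out front; divide by 3 ⇒ div: -2*x = -2.
Step 3. [-2*x = -2] divide by the outer -2. So div: x = 1.

Answer: x ∈ {1}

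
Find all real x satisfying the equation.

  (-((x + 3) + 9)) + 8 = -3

Step 1. [(-((x + 3) + 9)) + 8 = -3] subtract 8: x sits inside (… + 8) ⇒ sub: -((x + 3) + 9) = -11.
Step 2. [-((x + 3) + 9) = -11] leading − — multiply by −1. So neg: (x + 3) + 9 = 11.
Step 3. [(x + 3) + 9 = 11] subtract 9: x sits inside (… + 9), so sub: x + 3 = 2.
Step 4. [x + 3 = 2] 3 comes off first (subtract 3). So sub: x = -1.

Answer: x ∈ {-1}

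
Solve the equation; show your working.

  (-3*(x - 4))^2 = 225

Step 1. [(-3*(x - 4))^2 = 225] √ both sides: 225 ≥ 0 gives two branches ⇒ sqrt: -3*(x - 4) = 15 or -15.
Step 2. [-3*(x - 4) = 15 or -15] divide by the outer -3 ⇒ div: x - 4 = -5 or 5.
Step 3. [x - 4 = -5 or 5] 4 comes off first (add 4). So sub: x = -1 or 9.

Answer: x ∈ {-1, 9}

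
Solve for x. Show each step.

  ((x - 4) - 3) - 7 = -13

Step 1. [((x - 4) - 3) - 7 = -13] peel the -7: add 7 from each side ⇒ sub: (x - 4) - 3 = -6.
Step 2. [(x - 4) - 3 = -6] peel the -3: add 3 from each side ⇒ sub: x - 4 = -3.
Step 3. [x - 4 = -3] add 4: x sits inside (… - 4), so sub: x = 1.

Answer: x ∈ {1}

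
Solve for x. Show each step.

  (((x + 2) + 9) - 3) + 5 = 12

Step 1. [(((x + 2) + 9) - 3) + 5 = 12] the outer +5 inverts by subtracting 5 ⇒ sub: ((x + 2) + 9) - 3 = 7.
Step 2. [((x + 2) + 9) - 3 = 7] add 3: x sits inside (… - 3). So sub: (x + 2) + 9 = 10.
Step 3. [(x + 2) + 9 = 10] 9 comes off first (subtract 9). So sub: x + 2 = 1.
Step 4. [x + 2 = 1] +2 is outermost — subtract 2 both sides ⇒ sub: x = -1.

Answer: x ∈ {-1}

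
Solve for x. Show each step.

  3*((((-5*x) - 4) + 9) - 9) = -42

Step 1. [3*((((-5*x) - 4) + 9) - 9) = -42] 3 out front; divide by 3 ⇒ div: (((-5*x) - 4) + 9) - 9 = -14.
Step 2. [(((-5*x) - 4) + 9) - 9 = -14] -9 is outermost — add 9 both sides ⇒ sub: ((-5*x) - 4) + 9 = -5.
Step 3. [((-5*x) - 4) + 9 = -5] +9 is outermost — subtract 9 both sides, so sub: (-5*x) - 4 = -14.
Step 4. [(-5*x) - 4 = -14] the outer -4 inverts by adding 4. So sub: -5*x = -10.
Step 5. [-5*x = -10] -5 out front; divide by -5, so div: x = 2.

Answer: x ∈ {2}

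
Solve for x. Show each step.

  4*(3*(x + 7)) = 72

Step 1. [4*(3*(x + 7)) = 72] leading coefficient 4: divide by 4, so div: 3*(x + 7) = 18.
Step 2. [3*(x + 7) = 18] LHS = 3·(…); ÷3 both sides ⇒ div: x + 7 = 6.
Step 3. [x + 7 = 6] peel the +7: subtract 7 from each side ⇒ sub: x = -1.

Answer: x ∈ {-1}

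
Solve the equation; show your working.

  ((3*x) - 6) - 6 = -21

Step 1. [((3*x) - 6) - 6 = -21] -6 is outermost — add 6 both sides, so sub: (3*x) - 6 = -15.
Step 2. [(3*x) - 6 = -15] -6 is outermost — add 6 both sides. So sub: 3*x = -9.
Step 3. [3*x = -9] divide by the outer 3. So div: x = -3.

Answer: x ∈ {-3}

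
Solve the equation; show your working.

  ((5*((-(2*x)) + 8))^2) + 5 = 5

Step 1. [((5*((-(2*x)) + 8))^2) + 5 = 5] +5 is outermost — subtract 5 both sides, so sub: (5*((-(2*x)) + 8))^2 = 0.
Step 2. [(5*((-(2*x)) + 8))^2 = 0] √ both sides: 0 ≥ 0 gives two branches, so sqrt: 5*((-(2*x)) + 8) = 0.
Step 3. [5*((-(2*x)) + 8) = 0] divide by the outer 5 ⇒ div: (-(2*x)) + 8 = 0.
Step 4. [(-(2*x)) + 8 = 0] +8 is outermost — subtract 8 both sides. So sub: -(2*x) = -8.
Step 5. [-(2*x) = -8] LHS negated; negate both sides, so neg: 2*x = 8.
Step 6. [2*x = 8] LHS = 2·(…); ÷2 both sides, so div: x = 4.

Answer: x ∈ {4}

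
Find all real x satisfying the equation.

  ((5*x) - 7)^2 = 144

Step 1. [((5*x) - 7)^2 = 144] LHS squared, RHS 144 ≥ 0: apply √ (±), so sqrt: (5*x) - 7 = 12 or -12.
Step 2. [(5*x) - 7 = 12 or -12] peel the -7: add 7 from each side. So sub: 5*x = 19 or -5.
Step 3. [5*x = 19 or -5] divide by the outer 5, so div: x = 19/5 or -1.

Answer: x ∈ {-1, 19/5}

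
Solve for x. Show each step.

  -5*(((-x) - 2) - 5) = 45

Step 1. [-5*(((-x) - 2) - 5) = 45] divide by the outer -5. So div: ((-x) - 2) - 5 = -9.
Step 2. [((-x) - 2) - 5 = -9] 5 comes off first (add 5). So sub: (-x) - 2 = -4.
Step 3. [(-x) - 2 = -4] peel the -2: add 2 from each side, so sub: -x = -2.
Step 4. [-x = -2] flip signs both sides. So neg: x = 2.

Answer: x ∈ {2}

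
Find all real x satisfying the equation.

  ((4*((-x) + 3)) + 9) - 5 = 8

Step 1. [((4*((-x) + 3)) + 9) - 5 = 8] -5 is outermost — add 5 both sides ⇒ sub: (4*((-x) + 3)) + 9 = 13.
Step 2. [(4*((-x) + 3)) + 9 = 13] 9 comes off first (subtract 9), so sub: 4*((-x) + 3) = 4.
Step 3. [4*((-x) + 3) = 4] LHS = 4·(…); ÷4 both sides, so div: (-x) + 3 = 1.
Step 4. [(-x) + 3 = 1] +3 is outermost — subtract 3 both sides. So sub: -x = -2.
Step 5. [-x = -2] flip signs both sides. So neg: x = 2.

Answer: x ∈ {2}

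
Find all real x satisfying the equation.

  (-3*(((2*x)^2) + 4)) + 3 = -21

Step 1. [(-3*(((2*x)^2) + 4)) + 3 = -21] subtract 3: x sits inside (… + 3). So sub: -3*(((2*x)^2) + 4) = -24.
Step 2. [-3*(((2*x)^2) + 4) = -24] leading coefficient -3: divide by -3, so div: ((2*x)^2) + 4 = 8.
Step 3. [((2*x)^2) + 4 = 8] the outer +4 inverts by subtracting 4, so sub: (2*x)^2 = 4.
Step 4. [(2*x)^2 = 4] 4 ≥ 0, LHS is (·)² — take ±√, so sqrt: 2*x = 2 or -2.
Step 5. [2*x = 2 or -2] 2 out front; divide by 2, so div: x = 1 or -1.

Answer: x ∈ {-1, 1}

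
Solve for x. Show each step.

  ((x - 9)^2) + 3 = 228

Step 1. [((x - 9)^2) + 3 = 228] subtract 3: x sits inside (… + 3) ⇒ sub: (x - 9)^2 = 225.
Step 2. [(x - 9)^2 = 225] LHS squared, RHS 225 ≥ 0: apply √ (±) ⇒ sqrt: x - 9 = 15 or -15.
Step 3. [x - 9 = 15 or -15] -9 is outermost — add 9 both sides, so sub: x = 24 or -6.

Answer: x ∈ {-6, 24}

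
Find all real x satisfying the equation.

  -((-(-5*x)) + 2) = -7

Step 1. [-((-(-5*x)) + 2) = -7] leading − — multiply by −1, so neg: (-(-5*x)) + 2 = 7.
Step 2. [(-(-5*x)) + 2 = 7] subtract 2: x sits inside (… + 2) ⇒ sub: -(-5*x) = 5.
Step 3. [-(-5*x) = 5] LHS negated; negate both sides. So neg: -5*x = -5.
Step 4. [-5*x = -5] -5·(inner) — divide through by -5 ⇒ div: x = 1.

Answer: x ∈ {1}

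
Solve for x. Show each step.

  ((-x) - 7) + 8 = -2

Step 1. [((-x) - 7) + 8 = -2] the outer +8 inverts by subtracting 8, so sub: (-x) - 7 = -10.
Step 2. [(-x) - 7 = -10] peel the -7: add 7 from each side ⇒ sub: -x = -3.
Step 3. [-x = -3] leading − — multiply by −1, so neg: x = 3.

Answer: x ∈ {3}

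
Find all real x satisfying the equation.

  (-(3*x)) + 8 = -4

Step 1. [(-(3*x)) + 8 = -4] subtract 8: x sits inside (… + 8), so sub: -(3*x) = -12.
Step 2. [-(3*x) = -12] leading − — multiply by −1. So neg: 3*x = 12.
Step 3. [3*x = 12] 3 out front; divide by 3 ⇒ div: x = 4.

Answer: x ∈ {4}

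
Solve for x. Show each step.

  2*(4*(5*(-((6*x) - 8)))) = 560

Step 1. [2*(4*(5*(-((6*x) - 8)))) = 560] 2·(inner) — divide through by 2, so div: 4*(5*(-((6*x) - 8))) = 280.
Step 2. [4*(5*(-((6*x) - 8))) = 280] leading coefficient 4: divide by 4, so div: 5*(-((6*x) - 8)) = 70.
Step 3. [5*(-((6*x) - 8)) = 70] leading coefficient 5: divide by 5, so div: -((6*x) - 8) = 14.
Step 4. [-((6*x) - 8) = 14] leading − — multiply by −1. So neg: (6*x) - 8 = -14.
Step 5. [(6*x) - 8 = -14] peel the -8: add 8 from each side. So sub: 6*x = -6.
Step 6. [6*x = -6] 6 out front; divide by 6 ⇒ div: x = -1.

Answer: x ∈ {-1}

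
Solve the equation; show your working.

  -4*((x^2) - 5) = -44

Step 1. [-4*((x^2) - 5) = -44] LHS = -4·(…); ÷-4 both sides. So div: (x^2) - 5 = 11.
Step 2. [(x^2) - 5 = 11] the outer -5 inverts by adding 5. So sub: x^2 = 16.
Step 3. [x^2 = 16] √ both sides: 16 ≥ 0 gives two branches. So sqrt: x = 4 or -4.

Answer: x ∈ {-4, 4}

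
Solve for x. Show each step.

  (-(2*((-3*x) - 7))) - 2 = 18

Step 1. [(-(2*((-3*x) - 7))) - 2 = 18] add 2: x sits inside (… - 2). So sub: -(2*((-3*x) - 7)) = 20.
Step 2. [-(2*((-3*x) - 7)) = 20] LHS negated; negate both sides ⇒ neg: 2*((-3*x) - 7) = -20.
Step 3. [2*((-3*x) - 7) = -20] divide by the outer 2. So div: (-3*x) - 7 = -10.
Step 4. [(-3*x) - 7 = -10] the outer -7 inverts by adding 7 ⇒ sub: -3*x = -3.
Step 5. [-3*x = -3] LHS = -3·(…); ÷-3 both sides ⇒ div: x = 1.

Answer: x ∈ {1}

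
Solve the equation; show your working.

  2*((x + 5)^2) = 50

Step 1. [2*((x + 5)^2) = 50] 2 out front; divide by 2. So div: (x + 5)^2 = 25.
Step 2. [(x + 5)^2 = 25] √ both sides: 25 ≥ 0 gives two branches, so sqrt: x + 5 = 5 or -5.
Step 3. [x + 5 = 5 or -5] peel the +5: subtract 5 from each side. So sub: x = 0 or -10.

Answer: x ∈ {-10, 0}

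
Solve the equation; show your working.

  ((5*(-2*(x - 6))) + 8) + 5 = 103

Step 1. [((5*(-2*(x - 6))) + 8) + 5 = 103] 5 comes off first (subtract 5), so sub: (5*(-2*(x - 6))) + 8 = 98.
Step 2. [(5*(-2*(x - 6))) + 8 = 98] +8 is outermost — subtract 8 both sides ⇒ sub: 5*(-2*(x - 6)) = 90.
Step 3. [5*(-2*(x - 6)) = 90] LHS = 5·(…); ÷5 both sides. So div: -2*(x - 6) = 18.
Step 4. [-2*(x - 6) = 18] leading coefficient -2: divide by -2 ⇒ div: x - 6 = -9.
Step 5. [x - 6 = -9] the outer -6 inverts by adding 6 ⇒ sub: x = -3.

Answer: x ∈ {-3}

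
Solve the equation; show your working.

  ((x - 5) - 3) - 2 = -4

Step 1. [((x - 5) - 3) - 2 = -4] -2 is outermost — add 2 both sides. So sub: (x - 5) - 3 = -2.
Step 2. [(x - 5) - 3 = -2] add 3: x sits inside (… - 3) ⇒ sub: x - 5 = 1.
Step 3. [x - 5 = 1] the outer -5 inverts by adding 5. So sub: x = 6.

Answer: x ∈ {6}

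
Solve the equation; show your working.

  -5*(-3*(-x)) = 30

Step 1. [-5*(-3*(-x)) = 30] LHS = -5·(…); ÷-5 both sides. So div: -3*(-x) = -6.
Step 2. [-3*(-x) = -6] LHS = -3·(…); ÷-3 both sides ⇒ div: -x = 2.
Step 3. [-x = 2] LHS negated; negate both sides ⇒ neg: x = -2.

Answer: x ∈ {-2}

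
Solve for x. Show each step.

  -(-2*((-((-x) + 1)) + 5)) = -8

Step 1. [-(-2*((-((-x) + 1)) + 5)) = -8] flip signs both sides, so neg: -2*((-((-x) + 1)) + 5) = 8.
Step 2. [-2*((-((-x) + 1)) + 5) = 8] -2 out front; divide by -2, so div: (-((-x) + 1)) + 5 = -4.
Step 3. [(-((-x) + 1)) + 5 = -4] the outer +5 inverts by subtracting 5, so sub: -((-x) + 1) = -9.
Step 4. [-((-x) + 1) = -9] leading − — multiply by −1 ⇒ neg: (-x) + 1 = 9.
Step 5. [(-x) + 1 = 9] +1 is outermost — subtract 1 both sides ⇒ sub: -x = 8.
Step 6. [-x = 8] leading − — multiply by −1 ⇒ neg: x = -8.

Answer: x ∈ {-8}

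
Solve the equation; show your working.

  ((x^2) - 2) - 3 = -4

Step 1. [((x^2) - 2) - 3 = -4] the outer -3 inverts by adding 3. So sub: (x^2) - 2 = -1.
Step 2. [(x^2) - 2 = -1] 2 comes off first (add 2), so sub: x^2 = 1.
Step 3. [x^2 = 1] √ both sides: 1 ≥ 0 gives two branches, so sqrt: x = 1 or -1.

Answer: x ∈ {-1, 1}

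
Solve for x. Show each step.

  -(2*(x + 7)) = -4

Step 1. [-(2*(x + 7)) = -4] LHS negated; negate both sides. So neg: 2*(x + 7) = 4.
Step 2. [2*(x + 7) = 4] LHS = 2·(…); ÷2 both sides, so div: x + 7 = 2.
Step 3. [x + 7 = 2] 7 comes off first (subtract 7), so sub: x = -5.

Answer: x ∈ {-5}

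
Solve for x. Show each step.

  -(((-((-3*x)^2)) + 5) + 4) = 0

Step 1. [-(((-((-3*x)^2)) + 5) + 4) = 0] LHS negated; negate both sides ⇒ neg: ((-((-3*x)^2)) + 5) + 4 = 0.
Step 2. [((-((-3*x)^2)) + 5) + 4 = 0] the outer +4 inverts by subtracting 4. So sub: (-((-3*x)^2)) + 5 = -4.
Step 3. [(-((-3*x)^2)) + 5 = -4] the outer +5 inverts by subtracting 5. So sub: -((-3*x)^2) = -9.
Step 4. [-((-3*x)^2) = -9] leading − — multiply by −1, so neg: (-3*x)^2 = 9.
Step 5. [(-3*x)^2 = 9] 9 ≥ 0, LHS is (·)² — take ±√ ⇒ sqrt: -3*x = 3 or -3.
Step 6. [-3*x = 3 or -3] -3·(inner) — divide through by -3, so div: x = -1 or 1.

Answer: x ∈ {-1, 1}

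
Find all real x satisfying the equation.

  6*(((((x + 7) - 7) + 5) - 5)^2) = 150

Step 1. [6*(((((x + 7) - 7) + 5) - 5)^2) = 150] LHS = 6·(…); ÷6 both sides. So div: ((((x + 7) - 7) + 5) - 5)^2 = 25.
Step 2. [((((x + 7) - 7) + 5) - 5)^2 = 25] √ both sides: 25 ≥ 0 gives two branches, so sqrt: (((x + 7) - 7) + 5) - 5 = 5 or -5.
Step 3. [(((x + 7) - 7) + 5) - 5 = 5 or -5] 5 comes off first (add 5) ⇒ sub: ((x + 7) - 7) + 5 = 10 or 0.
Step 4. [((x + 7) - 7) + 5 = 10 or 0] 5 comes off first (subtract 5) ⇒ sub: (x + 7) - 7 = 5 or -5.
Step 5. [(x + 7) - 7 = 5 or -5] the outer -7 inverts by adding 7. So sub: x + 7 = 12 or 2.
Step 6. [x + 7 = 12 or 2] subtract 7: x sits inside (… + 7), so sub: x = 5 or -5.

Answer: x ∈ {-5, 5}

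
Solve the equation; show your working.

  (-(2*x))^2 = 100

Step 1. [(-(2*x))^2 = 100] LHS squared, RHS 100 ≥ 0: apply √ (±) ⇒ sqrt: -(2*x) = 10 or -10.
Step 2. [-(2*x) = 10 or -10] flip signs both sides, so neg: 2*x = -10 or 10.
Step 3. [2*x = -10 or 10] 2·(inner) — divide through by 2. So div: x = -5 or 5.

Answer: x ∈ {-5, 5}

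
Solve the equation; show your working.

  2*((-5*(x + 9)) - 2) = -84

Step 1. [2*((-5*(x + 9)) - 2) = -84] divide by the outer 2 ⇒ div: (-5*(x + 9)) - 2 = -42.
Step 2. [(-5*(x + 9)) - 2 = -42] add 2: x sits inside (… - 2), so sub: -5*(x + 9) = -40.
Step 3. [-5*(x + 9) = -40] leading coefficient -5: divide by -5 ⇒ div: x + 9 = 8.
Step 4. [x + 9 = 8] the outer +9 inverts by subtracting 9, so sub: x = -1.

Answer: x ∈ {-1}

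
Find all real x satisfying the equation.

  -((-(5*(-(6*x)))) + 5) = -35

Step 1. [-((-(5*(-(6*x)))) + 5) = -35] flip signs both sides ⇒ neg: (-(5*(-(6*x)))) + 5 = 35.
Step 2. [(-(5*(-(6*x)))) + 5 = 35] the outer +5 inverts by subtracting 5. So sub: -(5*(-(6*x))) = 30.
Step 3. [-(5*(-(6*x))) = 30] LHS negated; negate both sides ⇒ neg: 5*(-(6*x)) = -30.
Step 4. [5*(-(6*x)) = -30] divide by the outer 5. So div: -(6*x) = -6.
Step 5. [-(6*x) = -6] flip signs both sides ⇒ neg: 6*x = 6.
Step 6. [6*x = 6] leading coefficient 6: divide by 6. So div: x = 1.

Answer: x ∈ {1}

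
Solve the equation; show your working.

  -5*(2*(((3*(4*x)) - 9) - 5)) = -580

Step 1. [-5*(2*(((3*(4*x)) - 9) - 5)) = -580] -5 out front; divide by -5, so div: 2*(((3*(4*x)) - 9) - 5) = 116.
Step 2. [2*(((3*(4*x)) - 9) - 5) = 116] leading coefficient 2: divide by 2. So div: ((3*(4*x)) - 9) - 5 = 58.
Step 3. [((3*(4*x)) - 9) - 5 = 58] 5 comes off first (add 5). So sub: (3*(4*x)) - 9 = 63.
Step 4. [(3*(4*x)) - 9 = 63] the outer -9 inverts by adding 9. So sub: 3*(4*x) = 72.
Step 5. [3*(4*x) = 72] 3·(inner) — divide through by 3 ⇒ div: 4*x = 24.
Step 6. [4*x = 24] leading coefficient 4: divide by 4, so div: x = 6.

Answer: x ∈ {6}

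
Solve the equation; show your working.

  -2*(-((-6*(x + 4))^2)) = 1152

Step 1. [-2*(-((-6*(x + 4))^2)) = 1152] -2 out front; divide by -2. So div: -((-6*(x + 4))^2) = -576.
Step 2. [-((-6*(x + 4))^2) = -576] LHS negated; negate both sides, so neg: (-6*(x + 4))^2 = 576.
Step 3. [(-6*(x + 4))^2 = 576] 576 ≥ 0, LHS is (·)² — take ±√, so sqrt: -6*(x + 4) = 24 or -24.
Step 4. [-6*(x + 4) = 24 or -24] LHS = -6·(…); ÷-6 both sides. So div: x + 4 = -4 or 4.
Step 5. [x + 4 = -4 or 4] the outer +4 inverts by subtracting 4, so sub: x = -8 or 0.

Answer: x ∈ {-8, 0}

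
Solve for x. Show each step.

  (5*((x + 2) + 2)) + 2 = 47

Step 1. [(5*((x + 2) + 2)) + 2 = 47] the outer +2 inverts by subtracting 2. So sub: 5*((x + 2) + 2) = 45.
Step 2. [5*((x + 2) + 2) = 45] 5 out front; divide by 5 ⇒ div: (x + 2) + 2 = 9.
Step 3. [(x + 2) + 2 = 9] peel the +2: subtract 2 from each side. So sub: x + 2 = 7.
Step 4. [x + 2 = 7] the outer +2 inverts by subtracting 2, so sub: x = 5.

Answer: x ∈ {5}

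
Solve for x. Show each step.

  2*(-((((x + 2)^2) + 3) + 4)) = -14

Step 1. [2*(-((((x + 2)^2) + 3) + 4)) = -14] 2·(inner) — divide through by 2 ⇒ div: -((((x + 2)^2) + 3) + 4) = -7.
Step 2. [-((((x + 2)^2) + 3) + 4) = -7] LHS negated; negate both sides ⇒ neg: (((x + 2)^2) + 3) + 4 = 7.
Step 3. [(((x + 2)^2) + 3) + 4 = 7] +4 is outermost — subtract 4 both sides, so sub: ((x + 2)^2) + 3 = 3.
Step 4. [((x + 2)^2) + 3 = 3] peel the +3: subtract 3 from each side ⇒ sub: (x + 2)^2 = 0.
Step 5. [(x + 2)^2 = 0] √ both sides: 0 ≥ 0 gives two branches. So sqrt: x + 2 = 0.
Step 6. [x + 2 = 0] 2 comes off first (subtract 2), so sub: x = -2.

Answer: x ∈ {-2}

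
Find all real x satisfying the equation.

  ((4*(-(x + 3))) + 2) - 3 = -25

Step 1. [((4*(-(x + 3))) + 2) - 3 = -25] 3 comes off first (add 3) ⇒ sub: (4*(-(x + 3))) + 2 = -22.
Step 2. [(4*(-(x + 3))) + 2 = -22] +2 is outermost — subtract 2 both sides, so sub: 4*(-(x + 3)) = -24.
Step 3. [4*(-(x + 3)) = -24] 4 out front; divide by 4. So div: -(x + 3) = -6.
Step 4. [-(x + 3) = -6] flip signs both sides, so neg: x + 3 = 6.
Step 5. [x + 3 = 6] +3 is outermost — subtract 3 both sides, so sub: x = 3.

Answer: x ∈ {3}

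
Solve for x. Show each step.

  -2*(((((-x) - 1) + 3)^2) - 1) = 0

Step 1. [-2*(((((-x) - 1) + 3)^2) - 1) = 0] divide by the outer -2, so div: ((((-x) - 1) + 3)^2) - 1 = 0.
Step 2. [((((-x) - 1) + 3)^2) - 1 = 0] -1 is outermost — add 1 both sides. So sub: (((-x) - 1) + 3)^2 = 1.
Step 3. [(((-x) - 1) + 3)^2 = 1] √ both sides: 1 ≥ 0 gives two branches ⇒ sqrt: ((-x) - 1) + 3 = 1 or -1.
Step 4. [((-x) - 1) + 3 = 1 or -1] 3 comes off first (subtract 3). So sub: (-x) - 1 = -2 or -4.
Step 5. [(-x) - 1 = -2 or -4] the outer -1 inverts by adding 1, so sub: -x = -1 or -3.
Step 6. [-x = -1 or -3] leading − — multiply by −1. So neg: x = 1 or 3.

Answer: x ∈ {1, 3}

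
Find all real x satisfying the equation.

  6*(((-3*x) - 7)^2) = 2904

Step 1. [6*(((-3*x) - 7)^2) = 2904] LHS = 6·(…); ÷6 both sides. So div: ((-3*x) - 7)^2 = 484.
Step 2. [((-3*x) - 7)^2 = 484] LHS squared, RHS 484 ≥ 0: apply √ (±), so sqrt: (-3*x) - 7 = 22 or -22.
Step 3. [(-3*x) - 7 = 22 or -22] -7 is outermost — add 7 both sides ⇒ sub: -3*x = 29 or -15.
Step 4. [-3*x = 29 or -15] -3 out front; divide by -3 ⇒ div: x = -29/3 or 5.

Answer: x ∈ {-29/3, 5}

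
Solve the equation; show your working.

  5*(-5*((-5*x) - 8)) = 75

Step 1. [5*(-5*((-5*x) - 8)) = 75] leading coefficient 5: divide by 5, so div: -5*((-5*x) - 8) = 15.
Step 2. [-5*((-5*x) - 8) = 15] divide by the outer -5 ⇒ div: (-5*x) - 8 = -3.
Step 3. [(-5*x) - 8 = -3] -8 is outermost — add 8 both sides. So sub: -5*x = 5.
Step 4. [-5*x = 5] -5·(inner) — divide through by -5 ⇒ div: x = -1.

Answer: x ∈ {-1}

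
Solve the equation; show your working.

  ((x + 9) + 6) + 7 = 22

Step 1. [((x + 9) + 6) + 7 = 22] peel the +7: subtract 7 from each side, so sub: (x + 9) + 6 = 15.
Step 2. [(x + 9) + 6 = 15] subtract 6: x sits inside (… + 6) ⇒ sub: x + 9 = 9.
Step 3. [x + 9 = 9] 9 comes off first (subtract 9). So sub: x = 0.

Answer: x ∈ {0}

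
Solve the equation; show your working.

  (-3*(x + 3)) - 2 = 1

Step 1. [(-3*(x + 3)) - 2 = 1] the outer -2 inverts by adding 2 ⇒ sub: -3*(x + 3) = 3.
Step 2. [-3*(x + 3) = 3] leading coefficient -3: divide by -3. So div: x + 3 = -1.
Step 3. [x + 3 = -1] the outer +3 inverts by subtracting 3 ⇒ sub: x = -4.

Answer: x ∈ {-4}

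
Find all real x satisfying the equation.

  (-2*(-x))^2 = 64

Step 1. [(-2*(-x))^2 = 64] √ both sides: 64 ≥ 0 gives two branches. So sqrt: -2*(-x) = 8 or -8.
Step 2. [-2*(-x) = 8 or -8] -2 out front; divide by -2. So div: -x = -4 or 4.
Step 3. [-x = -4 or 4] LHS negated; negate both sides. So neg: x = 4 or -4.

Answer: x ∈ {-4, 4}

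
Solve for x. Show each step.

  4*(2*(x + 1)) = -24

Step 1. [4*(2*(x + 1)) = -24] 4 out front; divide by 4 ⇒ div: 2*(x + 1) = -6.
Step 2. [2*(x + 1) = -6] divide by the outer 2, so div: x + 1 = -3.
Step 3. [x + 1 = -3] peel the +1: subtract 1 from each side, so sub: x = -4.

Answer: x ∈ {-4}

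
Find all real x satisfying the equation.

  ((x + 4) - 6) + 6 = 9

Step 1. [((x + 4) - 6) + 6 = 9] +6 is outermost — subtract 6 both sides. So sub: (x + 4) - 6 = 3.
Step 2. [(x + 4) - 6 = 3] peel the -6: add 6 from each side, so sub: x + 4 = 9.
Step 3. [x + 4 = 9] the outer +4 inverts by subtracting 4. So sub: x = 5.

Answer: x ∈ {5}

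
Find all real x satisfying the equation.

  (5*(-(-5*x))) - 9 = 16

Step 1. [(5*(-(-5*x))) - 9 = 16] 9 comes off first (add 9). So sub: 5*(-(-5*x)) = 25.
Step 2. [5*(-(-5*x)) = 25] 5 out front; divide by 5 ⇒ div: -(-5*x) = 5.
Step 3. [-(-5*x) = 5] LHS negated; negate both sides ⇒ neg: -5*x = -5.
Step 4. [-5*x = -5] -5·(inner) — divide through by -5 ⇒ div: x = 1.

Answer: x ∈ {1}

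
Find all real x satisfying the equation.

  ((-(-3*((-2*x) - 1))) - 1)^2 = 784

Step 1. [((-(-3*((-2*x) - 1))) - 1)^2 = 784] LHS squared, RHS 784 ≥ 0: apply √ (±). So sqrt: (-(-3*((-2*x) - 1))) - 1 = 28 or -28.
Step 2. [(-(-3*((-2*x) - 1))) - 1 = 28 or -28] -1 is outermost — add 1 both sides. So sub: -(-3*((-2*x) - 1)) = 29 or -27.
Step 3. [-(-3*((-2*x) - 1)) = 29 or -27] flip signs both sides ⇒ neg: -3*((-2*x) - 1) = -29 or 27.
Step 4. [-3*((-2*x) - 1) = -29 or 27] LHS = -3·(…); ÷-3 both sides, so div: (-2*x) - 1 = 29/3 or -9.
Step 5. [(-2*x) - 1 = 29/3 or -9] 1 comes off first (add 1). So sub: -2*x = 32/3 or -8.
Step 6. [-2*x = 32/3 or -8] divide by the outer -2. So div: x = -16/3 or 4.

Answer: x ∈ {-16/3, 4}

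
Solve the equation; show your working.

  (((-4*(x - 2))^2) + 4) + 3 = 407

Step 1. [(((-4*(x - 2))^2) + 4) + 3 = 407] subtract 3: x sits inside (… + 3) ⇒ sub: ((-4*(x - 2))^2) + 4 = 404.
Step 2. [((-4*(x - 2))^2) + 4 = 404] subtract 4: x sits inside (… + 4) ⇒ sub: (-4*(x - 2))^2 = 400.
Step 3. [(-4*(x - 2))^2 = 400] 400 ≥ 0, LHS is (·)² — take ±√, so sqrt: -4*(x - 2) = 20 or -20.
Step 4. [-4*(x - 2) = 20 or -20] leading coefficient -4: divide by -4. So div: x - 2 = -5 or 5.
Step 5. [x - 2 = -5 or 5] 2 comes off first (add 2). So sub: x = -3 or 7.

Answer: x ∈ {-3, 7}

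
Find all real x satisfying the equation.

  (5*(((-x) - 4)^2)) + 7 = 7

Step 1. [(5*(((-x) - 4)^2)) + 7 = 7] 7 comes off first (subtract 7) ⇒ sub: 5*(((-x) - 4)^2) = 0.
Step 2. [5*(((-x) - 4)^2) = 0] leading coefficient 5: divide by 5, so div: ((-x) - 4)^2 = 0.
Step 3. [((-x) - 4)^2 = 0] 0 ≥ 0, LHS is (·)² — take ±√ ⇒ sqrt: (-x) - 4 = 0.
Step 4. [(-x) - 4 = 0] add 4: x sits inside (… - 4), so sub: -x = 4.
Step 5. [-x = 4] leading − — multiply by −1, so neg: x = -4.

Answer: x ∈ {-4}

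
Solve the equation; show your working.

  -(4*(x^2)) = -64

Step 1. [-(4*(x^2)) = -64] flip signs both sides. So neg: 4*(x^2) = 64.
Step 2. [4*(x^2) = 64] LHS = 4·(…); ÷4 both sides ⇒ div: x^2 = 16.
Step 3. [x^2 = 16] √ both sides: 16 ≥ 0 gives two branches, so sqrt: x = 4 or -4.

Answer: x ∈ {-4, 4}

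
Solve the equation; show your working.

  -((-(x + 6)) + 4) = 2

Step 1. [-((-(x + 6)) + 4) = 2] LHS negated; negate both sides, so neg: (-(x + 6)) + 4 = -2.
Step 2. [(-(x + 6)) + 4 = -2] 4 comes off first (subtract 4). So sub: -(x + 6) = -6.
Step 3. [-(x + 6) = -6] leading − — multiply by −1. So neg: x + 6 = 6.
Step 4. [x + 6 = 6] subtract 6: x sits inside (… + 6) ⇒ sub: x = 0.

Answer: x ∈ {0}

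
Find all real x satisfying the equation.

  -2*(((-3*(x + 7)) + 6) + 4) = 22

Step 1. [-2*(((-3*(x + 7)) + 6) + 4) = 22] divide by the outer -2. So div: ((-3*(x + 7)) + 6) + 4 = -11.
Step 2. [((-3*(x + 7)) + 6) + 4 = -11] the outer +4 inverts by subtracting 4 ⇒ sub: (-3*(x + 7)) + 6 = -15.
Step 3. [(-3*(x + 7)) + 6 = -15] common factor -3 (LHS and -15) — divide through, so factor: (x + 7) - 2 = 5.
Step 4. [(x + 7) - 2 = 5] add 2: x sits inside (… - 2). So sub: x + 7 = 7.
Step 5. [x + 7 = 7] the outer +7 inverts by subtracting 7 ⇒ sub: x = 0.

Answer: x ∈ {0}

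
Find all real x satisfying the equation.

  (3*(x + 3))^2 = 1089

Step 1. [(3*(x + 3))^2 = 1089] LHS squared, RHS 1089 ≥ 0: apply √ (±) ⇒ sqrt: 3*(x + 3) = 33 or -33.
Step 2. [3*(x + 3) = 33 or -33] 3 out front; divide by 3 ⇒ div: x + 3 = 11 or -11.
Step 3. [x + 3 = 11 or -11] 3 comes off first (subtract 3). So sub: x = 8 or -14.

Answer: x ∈ {-14, 8}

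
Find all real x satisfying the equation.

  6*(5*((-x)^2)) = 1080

Step 1. [6*(5*((-x)^2)) = 1080] 6 out front; divide by 6 ⇒ div: 5*((-x)^2) = 180.
Step 2. [5*((-x)^2) = 180] 5·(inner) — divide through by 5, so div: (-x)^2 = 36.
Step 3. [(-x)^2 = 36] LHS squared, RHS 36 ≥ 0: apply √ (±). So sqrt: -x = 6 or -6.
Step 4. [-x = 6 or -6] LHS negated; negate both sides. So neg: x = -6 or 6.

Answer: x ∈ {-6, 6}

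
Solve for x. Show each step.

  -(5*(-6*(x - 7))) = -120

Step 1. [-(5*(-6*(x - 7))) = -120] LHS negated; negate both sides. So neg: 5*(-6*(x - 7)) = 120.
Step 2. [5*(-6*(x - 7)) = 120] LHS = 5·(…); ÷5 both sides ⇒ div: -6*(x - 7) = 24.
Step 3. [-6*(x - 7) = 24] divide by the outer -6. So div: x - 7 = -4.
Step 4. [x - 7 = -4] -7 is outermost — add 7 both sides. So sub: x = 3.

Answer: x ∈ {3}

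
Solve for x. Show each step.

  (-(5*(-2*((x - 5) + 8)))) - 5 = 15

Step 1. [(-(5*(-2*((x - 5) + 8)))) - 5 = 15] 5 comes off first (add 5). So sub: -(5*(-2*((x - 5) + 8))) = 20.
Step 2. [-(5*(-2*((x - 5) + 8))) = 20] leading − — multiply by −1, so neg: 5*(-2*((x - 5) + 8)) = -20.
Step 3. [5*(-2*((x - 5) + 8)) = -20] 5 out front; divide by 5, so div: -2*((x - 5) + 8) = -4.
Step 4. [-2*((x - 5) + 8) = -4] LHS = -2·(…); ÷-2 both sides ⇒ div: (x - 5) + 8 = 2.
Step 5. [(x - 5) + 8 = 2] +8 is outermost — subtract 8 both sides, so sub: x - 5 = -6.
Step 6. [x - 5 = -6] the outer -5 inverts by adding 5. So sub: x = -1.

Answer: x ∈ {-1}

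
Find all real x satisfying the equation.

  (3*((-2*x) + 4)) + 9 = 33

Step 1. [(3*((-2*x) + 4)) + 9 = 33] common factor 3 (LHS and 33) — divide through. So factor: ((-2*x) + 4) + 3 = 11.
Step 2. [((-2*x) + 4) + 3 = 11] the outer +3 inverts by subtracting 3. So sub: (-2*x) + 4 = 8.
Step 3. [(-2*x) + 4 = 8] 4 comes off first (subtract 4), so sub: -2*x = 4.
Step 4. [-2*x = 4] -2·(inner) — divide through by -2, so div: x = -2.

Answer: x ∈ {-2}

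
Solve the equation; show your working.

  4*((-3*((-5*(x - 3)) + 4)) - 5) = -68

Step 1. [4*((-3*((-5*(x - 3)) + 4)) - 5) = -68] leading coefficient 4: divide by 4 ⇒ div: (-3*((-5*(x - 3)) + 4)) - 5 = -17.
Step 2. [(-3*((-5*(x - 3)) + 4)) - 5 = -17] the outer -5 inverts by adding 5, so sub: -3*((-5*(x - 3)) + 4) = -12.
Step 3. [-3*((-5*(x - 3)) + 4) = -12] leading coefficient -3: divide by -3. So div: (-5*(x - 3)) + 4 = 4.
Step 4. [(-5*(x - 3)) + 4 = 4] subtract 4: x sits inside (… + 4). So sub: -5*(x - 3) = 0.
Step 5. [-5*(x - 3) = 0] -5 out front; divide by -5 ⇒ div: x - 3 = 0.
Step 6. [x - 3 = 0] -3 is outermost — add 3 both sides, so sub: x = 3.

Answer: x ∈ {3}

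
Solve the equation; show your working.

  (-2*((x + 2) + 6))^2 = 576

Step 1. [(-2*((x + 2) + 6))^2 = 576] √ both sides: 576 ≥ 0 gives two branches, so sqrt: -2*((x + 2) + 6) = 24 or -24.
Step 2. [-2*((x + 2) + 6) = 24 or -24] -2 out front; divide by -2, so div: (x + 2) + 6 = -12 or 12.
Step 3. [(x + 2) + 6 = -12 or 12] peel the +6: subtract 6 from each side ⇒ sub: x + 2 = -18 or 6.
Step 4. [x + 2 = -18 or 6] the outer +2 inverts by subtracting 2 ⇒ sub: x = -20 or 4.

Answer: x ∈ {-20, 4}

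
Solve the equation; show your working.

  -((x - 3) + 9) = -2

Step 1. [-((x - 3) + 9) = -2] flip signs both sides, so neg: (x - 3) + 9 = 2.
Step 2. [(x - 3) + 9 = 2] the outer +9 inverts by subtracting 9. So sub: x - 3 = -7.
Step 3. [x - 3 = -7] add 3: x sits inside (… - 3) ⇒ sub: x = -4.

Answer: x ∈ {-4}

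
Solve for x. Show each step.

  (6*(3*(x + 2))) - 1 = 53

Step 1. [(6*(3*(x + 2))) - 1 = 53] the outer -1 inverts by adding 1, so sub: 6*(3*(x + 2)) = 54.
Step 2. [6*(3*(x + 2)) = 54] divide by the outer 6. So div: 3*(x + 2) = 9.
Step 3. [3*(x + 2) = 9] divide by the outer 3. So div: x + 2 = 3.
Step 4. [x + 2 = 3] the outer +2 inverts by subtracting 2 ⇒ sub: x = 1.

Answer: x ∈ {1}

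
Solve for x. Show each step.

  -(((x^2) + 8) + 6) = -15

Step 1. [-(((x^2) + 8) + 6) = -15] leading − — multiply by −1, so neg: ((x^2) + 8) + 6 = 15.
Step 2. [((x^2) + 8) + 6 = 15] the outer +6 inverts by subtracting 6. So sub: (x^2) + 8 = 9.
Step 3. [(x^2) + 8 = 9] peel the +8: subtract 8 from each side ⇒ sub: x^2 = 1.
Step 4. [x^2 = 1] √ both sides: 1 ≥ 0 gives two branches ⇒ sqrt: x = 1 or -1.

Answer: x ∈ {-1, 1}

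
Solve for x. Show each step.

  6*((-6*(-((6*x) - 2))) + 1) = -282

Step 1. [6*((-6*(-((6*x) - 2))) + 1) = -282] LHS = 6·(…); ÷6 both sides, so div: (-6*(-((6*x) - 2))) + 1 = -47.
Step 2. [(-6*(-((6*x) - 2))) + 1 = -47] the outer +1 inverts by subtracting 1. So sub: -6*(-((6*x) - 2)) = -48.
Step 3. [-6*(-((6*x) - 2)) = -48] LHS = -6·(…); ÷-6 both sides. So div: -((6*x) - 2) = 8.
Step 4. [-((6*x) - 2) = 8] leading − — multiply by −1. So neg: (6*x) - 2 = -8.
Step 5. [(6*x) - 2 = -8] 2 comes off first (add 2). So sub: 6*x = -6.
Step 6. [6*x = -6] 6 out front; divide by 6, so div: x = -1.

Answer: x ∈ {-1}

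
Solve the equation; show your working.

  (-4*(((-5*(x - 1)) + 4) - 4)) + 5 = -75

Step 1. [(-4*(((-5*(x - 1)) + 4) - 4)) + 5 = -75] peel the +5: subtract 5 from each side. So sub: -4*(((-5*(x - 1)) + 4) - 4) = -80.
Step 2. [-4*(((-5*(x - 1)) + 4) - 4) = -80] -4 out front; divide by -4, so div: ((-5*(x - 1)) + 4) - 4 = 20.
Step 3. [((-5*(x - 1)) + 4) - 4 = 20] 4 comes off first (add 4) ⇒ sub: (-5*(x - 1)) + 4 = 24.
Step 4. [(-5*(x - 1)) + 4 = 24] 4 comes off first (subtract 4), so sub: -5*(x - 1) = 20.
Step 5. [-5*(x - 1) = 20] divide by the outer -5. So div: x - 1 = -4.
Step 6. [x - 1 = -4] add 1: x sits inside (… - 1), so sub: x = -3.

Answer: x ∈ {-3}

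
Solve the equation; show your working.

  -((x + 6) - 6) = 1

Step 1. [-((x + 6) - 6) = 1] LHS negated; negate both sides, so neg: (x + 6) - 6 = -1.
Step 2. [(x + 6) - 6 = -1] the outer -6 inverts by adding 6. So sub: x + 6 = 5.
Step 3. [x + 6 = 5] the outer +6 inverts by subtracting 6. So sub: x = -1.

Answer: x ∈ {-1}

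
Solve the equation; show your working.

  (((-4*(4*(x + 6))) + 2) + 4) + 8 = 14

Step 1. [(((-4*(4*(x + 6))) + 2) + 4) + 8 = 14] peel the +8: subtract 8 from each side. So sub: ((-4*(4*(x + 6))) + 2) + 4 = 6.
Step 2. [((-4*(4*(x + 6))) + 2) + 4 = 6] the outer +4 inverts by subtracting 4 ⇒ sub: (-4*(4*(x + 6))) + 2 = 2.
Step 3. [(-4*(4*(x + 6))) + 2 = 2] +2 is outermost — subtract 2 both sides, so sub: -4*(4*(x + 6)) = 0.
Step 4. [-4*(4*(x + 6)) = 0] leading coefficient -4: divide by -4 ⇒ div: 4*(x + 6) = 0.
Step 5. [4*(x + 6) = 0] divide by the outer 4 ⇒ div: x + 6 = 0.
Step 6. [x + 6 = 0] subtract 6: x sits inside (… + 6), so sub: x = -6.

Answer: x ∈ {-6}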